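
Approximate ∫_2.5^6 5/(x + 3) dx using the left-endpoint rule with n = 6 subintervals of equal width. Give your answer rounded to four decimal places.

Δx = (6 − 2.5)/6 = 7/12.
Left endpoints: 2.5, 37/12, 11/3, 4.25, 29/6, 65/12.
f(2.5) = 10/11, f(37/12) = 60/73, f(11/3) = 0.75, f(4.25) = 20/29, f(29/6) = 30/47, f(65/12) = 60/101.
Sum = Δx · [f(2.5) + f(37/12) + f(11/3) + ...].
Sum ≈ 2.5684.

2.5684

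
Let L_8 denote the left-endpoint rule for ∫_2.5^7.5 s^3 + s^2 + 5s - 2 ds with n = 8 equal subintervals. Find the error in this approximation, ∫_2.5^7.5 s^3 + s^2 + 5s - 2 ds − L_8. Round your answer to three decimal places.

Exact integral: ∫_2.5^7.5 f(s) ds ≈ 1031.66667.
L_8 = 886.484375.
Error ≈ 1031.66667 − 886.484375 ≈ 145.182.

145.182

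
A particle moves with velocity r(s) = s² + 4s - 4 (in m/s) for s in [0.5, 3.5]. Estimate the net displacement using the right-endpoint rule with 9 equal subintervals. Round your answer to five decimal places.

Δs = (3.5 − 0.5)/9 = 1/3.
Right endpoints: 5/6, 7/6, 1.5, 11/6, 13/6, 2.5, 17/6, 19/6, 3.5.
r(5/6) = 1/36, r(7/6) = 73/36, r(1.5) = 4.25, r(11/6) = 241/36, r(13/6) = 337/36, r(2.5) = 12.25, r(17/6) = 553/36, r(19/6) = 673/36, r(3.5) = 22.25.
Sum = Δs · [r(5/6) + r(7/6) + r(1.5) + ...].
Sum ≈ 30.30556.

30.30556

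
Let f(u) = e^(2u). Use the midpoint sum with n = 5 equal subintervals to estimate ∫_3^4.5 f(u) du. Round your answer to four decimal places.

Δu = (4.5 − 3)/5 = 0.3.
Midpoints: 3.15, 3.45, 3.75, 4.05, 4.35.
f(3.15) ≈ 544.5719, f(3.45) ≈ 992.2747, f(3.75) ≈ 1808.0424, f(4.05) ≈ 3294.4681, f(4.35) ≈ 6002.9122.
Sum = Δu · [f(3.15) + f(3.45) + f(3.75) + f(4.05) + f(4.35)].
Sum ≈ 3792.6808.

3792.6808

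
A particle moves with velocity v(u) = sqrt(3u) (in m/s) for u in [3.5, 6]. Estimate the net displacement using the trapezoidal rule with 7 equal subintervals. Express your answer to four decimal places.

9.4085

Δu = (6 − 3.5)/7 = 5/14.
v(3.5) ≈ 3.2404, v(27/7) ≈ 3.4017, v(59/14) ≈ 3.5557, v(32/7) ≈ 3.7033, v(69/14) ≈ 3.8452, v(37/7) ≈ 3.9821, v(79/14) ≈ 4.1144, v(6) ≈ 4.2426.
T_7 = (Δu/2)·[v(u_0) + 2v(u_1) + ... + 2v(u_{6}) + v(u_7)].
Sum ≈ 9.4085.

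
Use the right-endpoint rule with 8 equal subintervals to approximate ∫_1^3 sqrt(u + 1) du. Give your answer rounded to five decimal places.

3.52040

Δu = (3 − 1)/8 = 0.25.
Right endpoints: 1.25, 1.5, 1.75, 2, 2.25, 2.5, 2.75, 3.
f(1.25) ≈ 1.50000, f(1.5) ≈ 1.58114, f(1.75) ≈ 1.65831, f(2) ≈ 1.73205, f(2.25) ≈ 1.80278, f(2.5) ≈ 1.87083, f(2.75) ≈ 1.93649, f(3) ≈ 2.00000.
Sum = Δu · [f(1.25) + f(1.5) + f(1.75) + ...].
Sum ≈ 3.52040.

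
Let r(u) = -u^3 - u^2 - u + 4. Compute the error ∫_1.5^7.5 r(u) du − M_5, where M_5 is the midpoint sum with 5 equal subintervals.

Exact integral: ∫_1.5^7.5 r(u) du = -932.25.
M_5 = -921.81.
Error = -932.25 − (-921.81) = -10.44.

-10.44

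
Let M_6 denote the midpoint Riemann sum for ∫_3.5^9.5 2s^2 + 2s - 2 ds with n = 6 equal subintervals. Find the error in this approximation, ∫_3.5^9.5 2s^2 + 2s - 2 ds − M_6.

Exact integral: ∫_3.5^9.5 f(s) ds = 609.
M_6 = 608.
Error = 609 − 608 = 1.

1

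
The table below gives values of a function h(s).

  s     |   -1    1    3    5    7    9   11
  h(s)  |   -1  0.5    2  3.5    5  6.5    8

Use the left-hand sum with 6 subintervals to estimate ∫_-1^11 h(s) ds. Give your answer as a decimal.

33

Δs = 2.
Sum = 2·[(-1) + 0.5 + 2 + 3.5 + 5 + 6.5] = 33.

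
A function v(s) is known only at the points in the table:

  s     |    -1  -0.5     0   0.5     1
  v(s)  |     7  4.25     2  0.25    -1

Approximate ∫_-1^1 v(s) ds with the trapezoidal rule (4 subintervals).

4.75

Δs = 0.5.
T_4 = (0.5/2)·[7 + 2·4.25 + 2·2 + 2·0.25 + (-1)] = 4.75.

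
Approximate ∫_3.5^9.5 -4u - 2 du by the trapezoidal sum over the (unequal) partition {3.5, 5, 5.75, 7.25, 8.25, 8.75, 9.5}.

-168

Subinterval widths: 1.5, 0.75, 1.5, 1, 0.5, 0.75.
f(3.5) = -16, f(5) = -22, f(5.75) = -25, f(7.25) = -31, f(8.25) = -35, f(8.75) = -37, f(9.5) = -40.
On each subinterval the trapezoid contributes (Δu_i/2)·[f(u_{i-1}) + f(u_i)].
Sum = -168.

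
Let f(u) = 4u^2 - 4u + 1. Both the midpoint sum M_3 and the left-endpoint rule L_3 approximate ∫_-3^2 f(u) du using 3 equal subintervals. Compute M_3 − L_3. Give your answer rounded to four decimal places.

M_3 ≈ 57.037037.
L_3 ≈ 104.259259.
M_3 − L_3 ≈ -47.2222.

-47.2222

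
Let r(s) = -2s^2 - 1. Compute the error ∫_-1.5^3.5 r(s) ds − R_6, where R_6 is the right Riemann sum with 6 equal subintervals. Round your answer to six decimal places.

9.490741

Exact integral: ∫_-1.5^3.5 r(s) ds ≈ -35.83333333.
R_6 ≈ -45.32407407.
Error ≈ -35.83333333 − (-45.32407407) ≈ 9.490741.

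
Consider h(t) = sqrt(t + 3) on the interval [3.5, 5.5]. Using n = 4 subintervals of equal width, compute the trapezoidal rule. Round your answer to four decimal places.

5.4726

Δt = (5.5 − 3.5)/4 = 0.5.
h(3.5) ≈ 2.5495, h(4) ≈ 2.6458, h(4.5) ≈ 2.7386, h(5) ≈ 2.8284, h(5.5) ≈ 2.9155.
T_4 = (Δt/2)·[h(t_0) + 2h(t_1) + 2h(t_2) + 2h(t_3) + h(t_4)].
Sum ≈ 5.4726.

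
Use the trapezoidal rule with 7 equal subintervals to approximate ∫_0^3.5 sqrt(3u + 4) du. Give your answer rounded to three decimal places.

Δu = (3.5 − 0)/7 = 0.5.
f(0) ≈ 2.000, f(0.5) ≈ 2.345, f(1) ≈ 2.646, f(1.5) ≈ 2.915, f(2) ≈ 3.162, f(2.5) ≈ 3.391, f(3) ≈ 3.606, f(3.5) ≈ 3.808.
T_7 = (Δu/2)·[f(u_0) + 2f(u_1) + ... + 2f(u_{6}) + f(u_7)].
Sum ≈ 10.485.

10.485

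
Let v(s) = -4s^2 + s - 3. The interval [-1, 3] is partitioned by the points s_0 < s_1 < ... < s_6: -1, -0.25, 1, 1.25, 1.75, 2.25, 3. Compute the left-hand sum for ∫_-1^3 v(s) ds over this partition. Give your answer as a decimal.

-38.375

Subinterval widths: 0.75, 1.25, 0.25, 0.5, 0.5, 0.75.
Left endpoints: -1, -0.25, 1, 1.25, 1.75, 2.25.
v(-1) = -8, v(-0.25) = -3.5, v(1) = -6, v(1.25) = -8, v(1.75) = -13.5, v(2.25) = -21.
Sum = Σ Δs_i · v(s_i).
Sum = -38.375.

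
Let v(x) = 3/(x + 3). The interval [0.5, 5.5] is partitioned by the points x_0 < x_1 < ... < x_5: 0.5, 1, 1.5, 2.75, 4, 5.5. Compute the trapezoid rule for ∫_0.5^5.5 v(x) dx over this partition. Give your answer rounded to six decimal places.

2.678785

Subinterval widths: 0.5, 0.5, 1.25, 1.25, 1.5.
v(0.5) = 6/7, v(1) = 0.75, v(1.5) = 2/3, v(2.75) = 12/23, v(4) = 3/7, v(5.5) = 6/17.
On each subinterval the trapezoid contributes (Δx_i/2)·[v(x_{i-1}) + v(x_i)].
Sum ≈ 2.678785.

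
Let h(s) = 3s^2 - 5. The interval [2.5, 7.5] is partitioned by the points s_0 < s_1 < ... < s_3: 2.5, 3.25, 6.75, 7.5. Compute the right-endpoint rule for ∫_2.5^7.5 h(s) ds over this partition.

Subinterval widths: 0.75, 3.5, 0.75.
Right endpoints: 3.25, 6.75, 7.5.
h(3.25) = 26.6875, h(6.75) = 131.6875, h(7.5) = 163.75.
Sum = Σ Δs_i · h(s_i).
Sum = 603.734375.

603.734375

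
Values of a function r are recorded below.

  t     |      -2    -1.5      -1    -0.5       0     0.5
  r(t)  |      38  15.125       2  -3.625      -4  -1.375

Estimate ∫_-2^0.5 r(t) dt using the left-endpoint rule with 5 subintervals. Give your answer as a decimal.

Δt = 0.5.
Sum = 0.5·[38 + 15.125 + 2 + (-3.625) + (-4)] = 23.75.

23.75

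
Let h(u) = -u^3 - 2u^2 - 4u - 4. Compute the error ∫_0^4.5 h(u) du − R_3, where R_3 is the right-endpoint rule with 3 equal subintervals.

Exact integral: ∫_0^4.5 h(u) du = -221.765625.
R_3 = -348.75.
Error = -221.765625 − (-348.75) = 126.984375.

126.984375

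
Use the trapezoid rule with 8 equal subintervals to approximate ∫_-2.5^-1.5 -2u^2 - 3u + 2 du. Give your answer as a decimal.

Δu = (-1.5 − (-2.5))/8 = 0.125.
f(-2.5) = -3, f(-2.375) = -2.15625, f(-2.25) = -1.375, f(-2.125) = -0.65625, f(-2) = 0, f(-1.875) = 0.59375, f(-1.75) = 1.125, f(-1.625) = 1.59375, f(-1.5) = 2.
T_8 = (Δu/2)·[f(u_0) + 2f(u_1) + ... + 2f(u_{7}) + f(u_8)].
Sum = -0.171875.

-0.171875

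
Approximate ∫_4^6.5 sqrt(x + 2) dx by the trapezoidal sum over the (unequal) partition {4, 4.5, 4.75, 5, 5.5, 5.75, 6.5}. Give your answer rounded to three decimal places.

Subinterval widths: 0.5, 0.25, 0.25, 0.5, 0.25, 0.75.
f(4) ≈ 2.449, f(4.5) ≈ 2.550, f(4.75) ≈ 2.598, f(5) ≈ 2.646, f(5.5) ≈ 2.739, f(5.75) ≈ 2.784, f(6.5) ≈ 2.915.
On each subinterval the trapezoid contributes (Δx_i/2)·[f(x_{i-1}) + f(x_i)].
Sum ≈ 6.722.

6.722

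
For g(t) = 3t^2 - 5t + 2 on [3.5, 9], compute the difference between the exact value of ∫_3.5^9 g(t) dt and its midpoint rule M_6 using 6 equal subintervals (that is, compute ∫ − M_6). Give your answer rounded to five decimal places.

Exact integral: ∫_3.5^9 g(t) dt = 525.25.
M_6 ≈ 524.0946181.
Error ≈ 525.25 − 524.0946181 ≈ 1.15538.

1.15538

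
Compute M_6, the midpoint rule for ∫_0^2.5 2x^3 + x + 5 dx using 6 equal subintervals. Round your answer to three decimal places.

Δx = (2.5 − 0)/6 = 5/12.
Midpoints: 5/24, 0.625, 25/24, 35/24, 1.875, 55/24.
f(5/24) = 36125/6912, f(0.625) = 6.11328125, f(25/24) = 57385/6912, f(35/24) = 87515/6912, f(1.875) = 20.05859375, f(55/24) = 216775/6912.
Sum = Δx · [f(5/24) + f(0.625) + f(25/24) + ...].
Sum ≈ 34.885.

34.885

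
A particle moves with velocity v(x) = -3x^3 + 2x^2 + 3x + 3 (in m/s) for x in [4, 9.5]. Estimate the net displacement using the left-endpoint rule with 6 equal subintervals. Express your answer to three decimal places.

Δx = (9.5 − 4)/6 = 11/12.
Left endpoints: 4, 59/12, 35/6, 6.75, 23/3, 103/12.
v(4) = -145, v(59/12) = -55769/192, v(35/6) = -36499/72, v(6.75) = -808.265625, v(23/3) = -3625/3, v(103/12) = -991295/576.
Sum = Δx · [v(4) + v(59/12) + v(35/6) + ...].
Sum ≈ -4289.992.

-4289.992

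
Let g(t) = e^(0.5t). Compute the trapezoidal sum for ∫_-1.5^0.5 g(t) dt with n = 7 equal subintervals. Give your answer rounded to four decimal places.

1.6261

Δt = (0.5 − (-1.5))/7 = 2/7.
g(-1.5) ≈ 0.4724, g(-17/14) ≈ 0.5449, g(-13/14) ≈ 0.6286, g(-9/14) ≈ 0.7251, g(-5/14) ≈ 0.8365, g(-1/14) ≈ 0.9649, g(3/14) ≈ 1.1131, g(0.5) ≈ 1.2840.
T_7 = (Δt/2)·[g(t_0) + 2g(t_1) + ... + 2g(t_{6}) + g(t_7)].
Sum ≈ 1.6261.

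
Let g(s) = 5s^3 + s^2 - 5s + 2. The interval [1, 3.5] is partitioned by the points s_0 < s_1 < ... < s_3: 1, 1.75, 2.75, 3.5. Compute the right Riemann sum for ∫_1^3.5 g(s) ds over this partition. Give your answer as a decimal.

Subinterval widths: 0.75, 1, 0.75.
Right endpoints: 1.75, 2.75, 3.5.
g(1.75) = 23.109375, g(2.75) = 99.796875, g(3.5) = 211.125.
Sum = Σ Δs_i · g(s_i).
Sum = 275.47265625.

275.47265625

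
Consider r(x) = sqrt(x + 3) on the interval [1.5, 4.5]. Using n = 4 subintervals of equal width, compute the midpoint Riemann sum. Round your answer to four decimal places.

7.3303

Δx = (4.5 − 1.5)/4 = 0.75.
Midpoints: 1.875, 2.625, 3.375, 4.125.
r(1.875) ≈ 2.2079, r(2.625) ≈ 2.3717, r(3.375) ≈ 2.5249, r(4.125) ≈ 2.6693.
Sum = Δx · [r(1.875) + r(2.625) + r(3.375) + r(4.125)].
Sum ≈ 7.3303.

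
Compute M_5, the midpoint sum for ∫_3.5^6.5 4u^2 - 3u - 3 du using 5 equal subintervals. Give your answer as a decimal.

Δu = (6.5 − 3.5)/5 = 0.6.
Midpoints: 3.8, 4.4, 5, 5.6, 6.2.
f(3.8) = 43.36, f(4.4) = 61.24, f(5) = 82, f(5.6) = 105.64, f(6.2) = 132.16.
Sum = Δu · [f(3.8) + f(4.4) + f(5) + f(5.6) + f(6.2)].
Sum = 254.64.

254.64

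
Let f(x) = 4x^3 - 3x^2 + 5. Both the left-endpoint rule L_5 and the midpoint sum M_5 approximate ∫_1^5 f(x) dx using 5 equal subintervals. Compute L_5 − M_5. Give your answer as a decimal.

L_5 = 364.48.
M_5 = 512.96.
L_5 − M_5 = -148.48.

-148.48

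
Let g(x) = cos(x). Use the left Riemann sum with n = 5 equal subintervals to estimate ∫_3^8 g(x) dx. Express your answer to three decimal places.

0.354

Δx = (8 − 3)/5 = 1.
Left endpoints: 3, 4, 5, 6, 7.
g(3) ≈ -0.990, g(4) ≈ -0.654, g(5) ≈ 0.284, g(6) ≈ 0.960, g(7) ≈ 0.754.
Sum = Δx · [g(3) + g(4) + g(5) + g(6) + g(7)].
Sum ≈ 0.354.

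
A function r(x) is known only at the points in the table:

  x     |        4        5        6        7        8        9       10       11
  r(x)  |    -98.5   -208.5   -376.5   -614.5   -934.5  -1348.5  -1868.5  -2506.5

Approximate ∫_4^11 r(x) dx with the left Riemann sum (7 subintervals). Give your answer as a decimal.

Δx = 1.
Sum = 1·[(-98.5) + (-208.5) + (-376.5) + (-614.5) + (-934.5) + (-1348.5) + (-1868.5)] = -5449.5.

-5449.5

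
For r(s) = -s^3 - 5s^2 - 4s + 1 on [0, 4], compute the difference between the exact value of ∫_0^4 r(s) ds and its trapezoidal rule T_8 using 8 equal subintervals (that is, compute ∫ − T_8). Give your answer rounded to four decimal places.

Exact integral: ∫_0^4 r(s) ds ≈ -198.666667.
T_8 = -200.5.
Error ≈ -198.666667 − (-200.5) ≈ 1.8333.

1.8333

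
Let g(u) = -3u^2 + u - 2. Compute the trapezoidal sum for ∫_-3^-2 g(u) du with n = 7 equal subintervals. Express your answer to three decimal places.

-23.510

Δu = (-2 − (-3))/7 = 1/7.
g(-3) = -32, g(-20/7) = -1438/49, g(-19/7) = -1314/49, g(-18/7) = -1196/49, g(-17/7) = -1084/49, g(-16/7) = -978/49, g(-15/7) = -878/49, g(-2) = -16.
T_7 = (Δu/2)·[g(u_0) + 2g(u_1) + ... + 2g(u_{6}) + g(u_7)].
Sum ≈ -23.510.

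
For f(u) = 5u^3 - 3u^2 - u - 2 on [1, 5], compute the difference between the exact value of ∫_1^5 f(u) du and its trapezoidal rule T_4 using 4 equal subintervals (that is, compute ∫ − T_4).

Exact integral: ∫_1^5 f(u) du = 636.
T_4 = 664.
Error = 636 − 664 = -28.

-28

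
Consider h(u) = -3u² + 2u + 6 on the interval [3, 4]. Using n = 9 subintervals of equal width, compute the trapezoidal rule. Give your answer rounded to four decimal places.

-24.0062

Δu = (4 − 3)/9 = 1/9.
h(3) = -15, h(28/9) = -454/27, h(29/9) = -505/27, h(10/3) = -62/3, h(31/9) = -613/27, h(32/9) = -670/27, h(11/3) = -27, h(34/9) = -790/27, h(35/9) = -853/27, h(4) = -34.
T_9 = (Δu/2)·[h(u_0) + 2h(u_1) + ... + 2h(u_{8}) + h(u_9)].
Sum ≈ -24.0062.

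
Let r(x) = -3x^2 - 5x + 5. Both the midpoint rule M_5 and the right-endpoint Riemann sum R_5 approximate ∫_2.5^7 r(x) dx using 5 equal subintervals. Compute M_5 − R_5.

70.57125

M_5 = -410.83875.
R_5 = -481.41.
M_5 − R_5 = 70.57125.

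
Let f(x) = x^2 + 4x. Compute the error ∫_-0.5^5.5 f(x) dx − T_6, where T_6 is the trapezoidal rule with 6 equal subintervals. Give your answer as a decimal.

Exact integral: ∫_-0.5^5.5 f(x) dx = 115.5.
T_6 = 116.5.
Error = 115.5 − 116.5 = -1.

-1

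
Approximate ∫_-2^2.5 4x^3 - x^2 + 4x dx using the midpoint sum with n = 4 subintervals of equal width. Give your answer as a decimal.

18.73828125

Δx = (2.5 − (-2))/4 = 1.125.
Midpoints: -1.4375, -0.3125, 0.8125, 1.9375.
f(-1.4375) = -20171/1024, f(-0.3125) = -1505/1024, f(0.8125) = 4849/1024, f(1.9375) = 33883/1024.
Sum = Δx · [f(-1.4375) + f(-0.3125) + f(0.8125) + f(1.9375)].
Sum = 18.73828125.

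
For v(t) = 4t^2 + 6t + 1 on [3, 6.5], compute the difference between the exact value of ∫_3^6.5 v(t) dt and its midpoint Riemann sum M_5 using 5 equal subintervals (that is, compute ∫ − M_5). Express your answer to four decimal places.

0.5717

Exact integral: ∫_3^6.5 v(t) dt ≈ 433.416667.
M_5 = 432.845.
Error ≈ 433.416667 − 432.845 ≈ 0.5717.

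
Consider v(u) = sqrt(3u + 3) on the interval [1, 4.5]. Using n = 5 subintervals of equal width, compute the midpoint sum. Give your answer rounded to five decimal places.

Δu = (4.5 − 1)/5 = 0.7.
Midpoints: 1.35, 2.05, 2.75, 3.45, 4.15.
v(1.35) ≈ 2.65518, v(2.05) ≈ 3.02490, v(2.75) ≈ 3.35410, v(3.45) ≈ 3.65377, v(4.15) ≈ 3.93065.
Sum = Δu · [v(1.35) + v(2.05) + v(2.75) + v(3.45) + v(4.15)].
Sum ≈ 11.63302.

11.63302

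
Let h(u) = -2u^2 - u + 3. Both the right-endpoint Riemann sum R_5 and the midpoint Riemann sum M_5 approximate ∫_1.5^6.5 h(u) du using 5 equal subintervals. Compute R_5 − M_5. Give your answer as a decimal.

R_5 = -230.
M_5 = -185.
R_5 − M_5 = -45.

-45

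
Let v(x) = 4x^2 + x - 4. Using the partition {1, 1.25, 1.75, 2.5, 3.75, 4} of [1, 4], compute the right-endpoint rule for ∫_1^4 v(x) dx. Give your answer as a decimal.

109.5

Subinterval widths: 0.25, 0.5, 0.75, 1.25, 0.25.
Right endpoints: 1.25, 1.75, 2.5, 3.75, 4.
v(1.25) = 3.5, v(1.75) = 10, v(2.5) = 23.5, v(3.75) = 56, v(4) = 64.
Sum = Σ Δx_i · v(x_i).
Sum = 109.5.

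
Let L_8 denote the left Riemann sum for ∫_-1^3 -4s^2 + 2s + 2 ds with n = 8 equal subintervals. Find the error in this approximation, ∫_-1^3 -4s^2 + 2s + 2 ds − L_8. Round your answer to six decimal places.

-5.333333

Exact integral: ∫_-1^3 f(s) ds ≈ -21.33333333.
L_8 = -16.
Error ≈ -21.33333333 − (-16) ≈ -5.333333.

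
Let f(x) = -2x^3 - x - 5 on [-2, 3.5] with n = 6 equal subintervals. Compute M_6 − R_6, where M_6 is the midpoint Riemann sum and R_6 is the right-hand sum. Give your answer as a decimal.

54.35546875

M_6 ≈ -96.923177.
R_6 ≈ -151.278646.
M_6 − R_6 = 54.35546875.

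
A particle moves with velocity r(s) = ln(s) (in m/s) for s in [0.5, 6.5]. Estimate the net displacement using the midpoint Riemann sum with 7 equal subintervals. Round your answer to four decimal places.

Δs = (6.5 − 0.5)/7 = 6/7.
Midpoints: 13/14, 25/14, 37/14, 3.5, 61/14, 73/14, 85/14.
r(13/14) ≈ -0.0741, r(25/14) ≈ 0.5798, r(37/14) ≈ 0.9719, r(3.5) ≈ 1.2528, r(61/14) ≈ 1.4718, r(73/14) ≈ 1.6514, r(85/14) ≈ 1.8036.
Sum = Δs · [r(13/14) + r(25/14) + r(37/14) + ...].
Sum ≈ 6.5633.

6.5633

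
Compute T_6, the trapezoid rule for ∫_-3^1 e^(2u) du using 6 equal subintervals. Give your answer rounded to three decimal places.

4.225

Δu = (1 − (-3))/6 = 2/3.
f(-3) ≈ 0.002, f(-7/3) ≈ 0.009, f(-5/3) ≈ 0.036, f(-1) ≈ 0.135, f(-1/3) ≈ 0.513, f(1/3) ≈ 1.948, f(1) ≈ 7.389.
T_6 = (Δu/2)·[f(u_0) + 2f(u_1) + ... + 2f(u_{5}) + f(u_6)].
Sum ≈ 4.225.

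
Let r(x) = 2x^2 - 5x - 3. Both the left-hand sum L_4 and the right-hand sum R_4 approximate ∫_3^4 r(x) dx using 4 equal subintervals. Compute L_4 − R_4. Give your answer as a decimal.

-2.25

L_4 = 3.0625.
R_4 = 5.3125.
L_4 − R_4 = -2.25.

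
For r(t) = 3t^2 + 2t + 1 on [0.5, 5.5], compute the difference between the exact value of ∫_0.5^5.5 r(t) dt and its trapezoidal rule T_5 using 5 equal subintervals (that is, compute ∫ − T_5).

-2.5

Exact integral: ∫_0.5^5.5 r(t) dt = 201.25.
T_5 = 203.75.
Error = 201.25 − 203.75 = -2.5.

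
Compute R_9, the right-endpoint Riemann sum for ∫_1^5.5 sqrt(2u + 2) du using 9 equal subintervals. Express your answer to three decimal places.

Δu = (5.5 − 1)/9 = 0.5.
Right endpoints: 1.5, 2, 2.5, 3, 3.5, 4, 4.5, 5, 5.5.
f(1.5) ≈ 2.236, f(2) ≈ 2.449, f(2.5) ≈ 2.646, f(3) ≈ 2.828, f(3.5) ≈ 3.000, f(4) ≈ 3.162, f(4.5) ≈ 3.317, f(5) ≈ 3.464, f(5.5) ≈ 3.606.
Sum = Δu · [f(1.5) + f(2) + f(2.5) + ...].
Sum ≈ 13.354.

13.354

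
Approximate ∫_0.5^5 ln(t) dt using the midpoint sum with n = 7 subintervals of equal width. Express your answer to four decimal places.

3.9224

Δt = (5 − 0.5)/7 = 9/14.
Midpoints: 23/28, 41/28, 59/28, 2.75, 95/28, 113/28, 131/28.
f(23/28) ≈ -0.1967, f(41/28) ≈ 0.3814, f(59/28) ≈ 0.7453, f(2.75) ≈ 1.0116, f(95/28) ≈ 1.2217, f(113/28) ≈ 1.3952, f(131/28) ≈ 1.5430.
Sum = Δt · [f(23/28) + f(41/28) + f(59/28) + ...].
Sum ≈ 3.9224.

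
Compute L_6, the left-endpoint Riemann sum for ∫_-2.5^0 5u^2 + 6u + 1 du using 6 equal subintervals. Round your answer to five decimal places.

13.53877

Δu = (0 − (-2.5))/6 = 5/12.
Left endpoints: -2.5, -25/12, -5/3, -1.25, -5/6, -5/12.
f(-2.5) = 17.25, f(-25/12) = 1469/144, f(-5/3) = 44/9, f(-1.25) = 1.3125, f(-5/6) = -19/36, f(-5/12) = -91/144.
Sum = Δu · [f(-2.5) + f(-25/12) + f(-5/3) + ...].
Sum ≈ 13.53877.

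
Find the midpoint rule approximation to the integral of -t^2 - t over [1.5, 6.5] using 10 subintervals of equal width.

Δt = (6.5 − 1.5)/10 = 0.5.
Midpoints: 1.75, 2.25, 2.75, 3.25, 3.75, 4.25, 4.75, 5.25, 5.75, 6.25.
f(1.75) = -4.8125, f(2.25) = -7.3125, f(2.75) = -10.3125, f(3.25) = -13.8125, f(3.75) = -17.8125, f(4.25) = -22.3125, f(4.75) = -27.3125, f(5.25) = -32.8125, f(5.75) = -38.8125, f(6.25) = -45.3125.
Sum = Δt · [f(1.75) + f(2.25) + f(2.75) + ...].
Sum = -110.3125.

-110.3125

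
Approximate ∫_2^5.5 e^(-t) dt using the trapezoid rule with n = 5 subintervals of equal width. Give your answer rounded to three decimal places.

Δt = (5.5 − 2)/5 = 0.7.
f(2) ≈ 0.135, f(2.7) ≈ 0.067, f(3.4) ≈ 0.033, f(4.1) ≈ 0.017, f(4.8) ≈ 0.008, f(5.5) ≈ 0.004.
T_5 = (Δt/2)·[f(t_0) + 2f(t_1) + ... + 2f(t_{4}) + f(t_5)].
Sum ≈ 0.137.

0.137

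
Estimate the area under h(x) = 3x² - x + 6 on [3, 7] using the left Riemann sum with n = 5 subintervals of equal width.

274.88

Δx = (7 − 3)/5 = 0.8.
Left endpoints: 3, 3.8, 4.6, 5.4, 6.2.
h(3) = 30, h(3.8) = 45.52, h(4.6) = 64.88, h(5.4) = 88.08, h(6.2) = 115.12.
Sum = Δx · [h(3) + h(3.8) + h(4.6) + h(5.4) + h(6.2)].
Sum = 274.88.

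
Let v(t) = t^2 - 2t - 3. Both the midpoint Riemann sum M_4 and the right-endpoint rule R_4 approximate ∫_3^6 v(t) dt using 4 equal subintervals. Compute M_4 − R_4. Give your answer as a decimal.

-8.296875

M_4 = 26.859375.
R_4 = 35.15625.
M_4 − R_4 = -8.296875.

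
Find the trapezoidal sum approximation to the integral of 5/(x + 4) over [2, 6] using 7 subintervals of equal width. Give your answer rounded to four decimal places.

Δx = (6 − 2)/7 = 4/7.
f(2) = 5/6, f(18/7) = 35/46, f(22/7) = 0.7, f(26/7) = 35/54, f(30/7) = 35/58, f(34/7) = 35/62, f(38/7) = 35/66, f(6) = 0.5.
T_7 = (Δx/2)·[f(x_0) + 2f(x_1) + ... + 2f(x_{6}) + f(x_7)].
Sum ≈ 2.5565.

2.5565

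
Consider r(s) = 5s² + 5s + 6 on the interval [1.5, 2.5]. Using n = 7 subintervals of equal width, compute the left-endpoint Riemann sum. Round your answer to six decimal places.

Δs = (2.5 − 1.5)/7 = 1/7.
Left endpoints: 1.5, 23/14, 25/14, 27/14, 29/14, 31/14, 33/14.
r(1.5) = 24.75, r(23/14) = 5431/196, r(25/14) = 6051/196, r(27/14) = 6711/196, r(29/14) = 7411/196, r(31/14) = 8151/196, r(33/14) = 8931/196.
Sum = Δs · [r(1.5) + r(23/14) + r(25/14) + ...].
Sum ≈ 34.647959.

34.647959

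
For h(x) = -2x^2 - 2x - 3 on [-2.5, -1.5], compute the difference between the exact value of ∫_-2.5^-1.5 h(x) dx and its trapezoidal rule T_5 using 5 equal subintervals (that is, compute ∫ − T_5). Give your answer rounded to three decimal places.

0.013

Exact integral: ∫_-2.5^-1.5 h(x) dx ≈ -7.16667.
T_5 = -7.18.
Error ≈ -7.16667 − (-7.18) ≈ 0.013.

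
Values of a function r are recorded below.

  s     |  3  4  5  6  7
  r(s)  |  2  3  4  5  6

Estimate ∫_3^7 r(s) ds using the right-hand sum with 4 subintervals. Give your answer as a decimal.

18

Δs = 1.
Sum = 1·[3 + 4 + 5 + 6] = 18.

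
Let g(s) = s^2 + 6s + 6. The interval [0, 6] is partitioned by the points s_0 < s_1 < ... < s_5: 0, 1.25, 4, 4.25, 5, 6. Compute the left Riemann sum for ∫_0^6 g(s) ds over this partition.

Subinterval widths: 1.25, 2.75, 0.25, 0.75, 1.
Left endpoints: 0, 1.25, 4, 4.25, 5.
g(0) = 6, g(1.25) = 15.0625, g(4) = 46, g(4.25) = 49.5625, g(5) = 61.
Sum = Σ Δs_i · g(s_i).
Sum = 158.59375.

158.59375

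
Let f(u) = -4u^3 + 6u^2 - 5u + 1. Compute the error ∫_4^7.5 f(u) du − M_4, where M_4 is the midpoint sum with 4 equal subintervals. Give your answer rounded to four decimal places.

-14.0684

Exact integral: ∫_4^7.5 f(u) du = -2289.4375.
M_4 ≈ -2275.369141.
Error ≈ -2289.4375 − (-2275.369141) ≈ -14.0684.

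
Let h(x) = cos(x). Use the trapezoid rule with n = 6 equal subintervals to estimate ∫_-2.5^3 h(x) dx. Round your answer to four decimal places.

Δx = (3 − (-2.5))/6 = 11/12.
h(-2.5) ≈ -0.8011, h(-19/12) ≈ -0.0125, h(-2/3) ≈ 0.7859, h(0.25) ≈ 0.9689, h(7/6) ≈ 0.3932, h(25/12) ≈ -0.4904, h(3) ≈ -0.9900.
T_6 = (Δx/2)·[h(x_0) + 2h(x_1) + ... + 2h(x_{5}) + h(x_6)].
Sum ≈ 0.6871.

0.6871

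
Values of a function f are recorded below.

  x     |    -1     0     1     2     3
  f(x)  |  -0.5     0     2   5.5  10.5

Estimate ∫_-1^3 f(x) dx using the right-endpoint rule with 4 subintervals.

Δx = 1.
Sum = 1·[0 + 2 + 5.5 + 10.5] = 18.

18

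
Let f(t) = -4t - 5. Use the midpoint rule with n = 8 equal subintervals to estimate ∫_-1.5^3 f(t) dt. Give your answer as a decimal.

Δt = (3 − (-1.5))/8 = 0.5625.
Midpoints: -1.21875, -0.65625, -0.09375, 0.46875, 1.03125, 1.59375, 2.15625, 2.71875.
f(-1.21875) = -0.125, f(-0.65625) = -2.375, f(-0.09375) = -4.625, f(0.46875) = -6.875, f(1.03125) = -9.125, f(1.59375) = -11.375, f(2.15625) = -13.625, f(2.71875) = -15.875.
Sum = Δt · [f(-1.21875) + f(-0.65625) + f(-0.09375) + ...].
Sum = -36.

-36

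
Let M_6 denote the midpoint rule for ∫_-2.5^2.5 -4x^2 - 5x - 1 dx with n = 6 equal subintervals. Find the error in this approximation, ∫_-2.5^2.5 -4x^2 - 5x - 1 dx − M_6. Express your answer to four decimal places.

Exact integral: ∫_-2.5^2.5 f(x) dx ≈ -46.666667.
M_6 ≈ -45.509259.
Error ≈ -46.666667 − (-45.509259) ≈ -1.1574.

-1.1574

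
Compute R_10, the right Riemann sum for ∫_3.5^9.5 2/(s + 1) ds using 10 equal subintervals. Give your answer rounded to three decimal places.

1.621

Δs = (9.5 − 3.5)/10 = 0.6.
Right endpoints: 4.1, 4.7, 5.3, 5.9, 6.5, 7.1, 7.7, 8.3, 8.9, 9.5.
f(4.1) = 20/51, f(4.7) = 20/57, f(5.3) = 20/63, f(5.9) = 20/69, f(6.5) = 4/15, f(7.1) = 20/81, f(7.7) = 20/87, f(8.3) = 20/93, f(8.9) = 20/99, f(9.5) = 4/21.
Sum = Δs · [f(4.1) + f(4.7) + f(5.3) + ...].
Sum ≈ 1.621.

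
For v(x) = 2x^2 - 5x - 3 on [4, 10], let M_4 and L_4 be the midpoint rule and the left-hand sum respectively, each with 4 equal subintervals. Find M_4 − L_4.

96.75

M_4 = 393.75.
L_4 = 297.
M_4 − L_4 = 96.75.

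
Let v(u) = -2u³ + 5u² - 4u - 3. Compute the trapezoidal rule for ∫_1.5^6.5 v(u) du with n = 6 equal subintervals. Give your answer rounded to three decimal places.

Δu = (6.5 − 1.5)/6 = 5/6.
v(1.5) = -4.5, v(7/3) = -284/27, v(19/6) = -784/27, v(4) = -67, v(29/6) = -7093/54, v(17/3) = -6184/27, v(6.5) = -367.
T_6 = (Δu/2)·[v(u_0) + 2v(u_1) + ... + 2v(u_{5}) + v(u_6)].
Sum ≈ -543.912.

-543.912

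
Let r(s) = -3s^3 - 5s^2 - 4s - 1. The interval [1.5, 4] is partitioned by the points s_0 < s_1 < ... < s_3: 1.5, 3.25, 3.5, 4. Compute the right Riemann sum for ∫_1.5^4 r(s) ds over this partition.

-492.86328125

Subinterval widths: 1.75, 0.25, 0.5.
Right endpoints: 3.25, 3.5, 4.
r(3.25) = -169.796875, r(3.5) = -204.875, r(4) = -289.
Sum = Σ Δs_i · r(s_i).
Sum = -492.86328125.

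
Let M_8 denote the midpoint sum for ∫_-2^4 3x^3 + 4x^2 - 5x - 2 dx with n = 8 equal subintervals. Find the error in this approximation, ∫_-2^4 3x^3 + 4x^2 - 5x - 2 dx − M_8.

Exact integral: ∫_-2^4 f(x) dx = 234.
M_8 = 230.34375.
Error = 234 − 230.34375 = 3.65625.

3.65625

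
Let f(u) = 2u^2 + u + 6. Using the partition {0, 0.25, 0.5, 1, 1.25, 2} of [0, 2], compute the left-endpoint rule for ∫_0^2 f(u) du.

16.625

Subinterval widths: 0.25, 0.25, 0.5, 0.25, 0.75.
Left endpoints: 0, 0.25, 0.5, 1, 1.25.
f(0) = 6, f(0.25) = 6.375, f(0.5) = 7, f(1) = 9, f(1.25) = 10.375.
Sum = Σ Δu_i · f(u_i).
Sum = 16.625.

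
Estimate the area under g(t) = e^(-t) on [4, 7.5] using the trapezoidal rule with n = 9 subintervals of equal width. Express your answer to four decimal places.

Δt = (7.5 − 4)/9 = 7/18.
g(4) ≈ 0.0183, g(79/18) ≈ 0.0124, g(43/9) ≈ 0.0084, g(31/6) ≈ 0.0057, g(50/9) ≈ 0.0039, g(107/18) ≈ 0.0026, g(19/3) ≈ 0.0018, g(121/18) ≈ 0.0012, g(64/9) ≈ 0.0008, g(7.5) ≈ 0.0006.
T_9 = (Δt/2)·[g(t_0) + 2g(t_1) + ... + 2g(t_{8}) + g(t_9)].
Sum ≈ 0.0180.

0.0180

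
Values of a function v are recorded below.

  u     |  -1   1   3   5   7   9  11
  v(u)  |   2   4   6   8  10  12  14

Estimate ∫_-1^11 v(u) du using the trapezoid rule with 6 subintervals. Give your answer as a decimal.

Δu = 2.
T_6 = (2/2)·[2 + 2·4 + 2·6 + 2·8 + 2·10 + 2·12 + 14] = 96.

96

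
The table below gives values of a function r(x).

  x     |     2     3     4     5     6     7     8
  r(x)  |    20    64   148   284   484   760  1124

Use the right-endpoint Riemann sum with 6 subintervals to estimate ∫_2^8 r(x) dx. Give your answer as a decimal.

Δx = 1.
Sum = 1·[64 + 148 + 284 + 484 + 760 + 1124] = 2864.

2864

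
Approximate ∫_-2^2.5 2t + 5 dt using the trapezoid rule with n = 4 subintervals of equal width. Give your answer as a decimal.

24.75

Δt = (2.5 − (-2))/4 = 1.125.
f(-2) = 1, f(-0.875) = 3.25, f(0.25) = 5.5, f(1.375) = 7.75, f(2.5) = 10.
T_4 = (Δt/2)·[f(t_0) + 2f(t_1) + 2f(t_2) + 2f(t_3) + f(t_4)].
Sum = 24.75.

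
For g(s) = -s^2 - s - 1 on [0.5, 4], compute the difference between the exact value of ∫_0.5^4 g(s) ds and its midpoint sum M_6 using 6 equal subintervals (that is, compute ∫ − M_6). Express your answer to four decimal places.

-0.0992

Exact integral: ∫_0.5^4 g(s) ds ≈ -32.666667.
M_6 ≈ -32.567419.
Error ≈ -32.666667 − (-32.567419) ≈ -0.0992.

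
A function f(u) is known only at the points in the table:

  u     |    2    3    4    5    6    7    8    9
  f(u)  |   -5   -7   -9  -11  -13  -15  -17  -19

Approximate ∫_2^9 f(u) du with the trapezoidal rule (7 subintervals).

-84

Δu = 1.
T_7 = (1/2)·[(-5) + 2·(-7) + 2·(-9) + 2·(-11) + 2·(-13) + 2·(-15) + 2·(-17) + (-19)] = -84.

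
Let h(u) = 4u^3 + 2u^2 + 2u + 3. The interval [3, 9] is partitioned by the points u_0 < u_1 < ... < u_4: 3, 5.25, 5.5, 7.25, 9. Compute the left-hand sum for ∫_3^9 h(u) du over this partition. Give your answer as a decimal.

4642.75

Subinterval widths: 2.25, 0.25, 1.75, 1.75.
Left endpoints: 3, 5.25, 5.5, 7.25.
h(3) = 135, h(5.25) = 647.4375, h(5.5) = 740, h(7.25) = 1646.9375.
Sum = Σ Δu_i · h(u_i).
Sum = 4642.75.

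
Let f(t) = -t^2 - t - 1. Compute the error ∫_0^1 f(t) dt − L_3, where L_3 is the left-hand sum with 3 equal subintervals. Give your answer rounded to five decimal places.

Exact integral: ∫_0^1 f(t) dt ≈ -1.8333333.
L_3 ≈ -1.5185185.
Error ≈ -1.8333333 − (-1.5185185) ≈ -0.31481.

-0.31481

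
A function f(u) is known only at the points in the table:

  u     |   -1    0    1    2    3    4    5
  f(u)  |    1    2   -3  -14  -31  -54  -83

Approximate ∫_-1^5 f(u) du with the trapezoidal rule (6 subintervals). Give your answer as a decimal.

Δu = 1.
T_6 = (1/2)·[1 + 2·2 + 2·(-3) + 2·(-14) + 2·(-31) + 2·(-54) + (-83)] = -141.

-141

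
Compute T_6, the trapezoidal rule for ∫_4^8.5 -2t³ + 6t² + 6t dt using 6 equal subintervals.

Δt = (8.5 − 4)/6 = 0.75.
f(4) = -8, f(4.75) = -50.46875, f(5.5) = -118.25, f(6.25) = -216.40625, f(7) = -350, f(7.75) = -524.09375, f(8.5) = -743.75.
T_6 = (Δt/2)·[f(t_0) + 2f(t_1) + ... + 2f(t_{5}) + f(t_6)].
Sum = -1226.3203125.

-1226.3203125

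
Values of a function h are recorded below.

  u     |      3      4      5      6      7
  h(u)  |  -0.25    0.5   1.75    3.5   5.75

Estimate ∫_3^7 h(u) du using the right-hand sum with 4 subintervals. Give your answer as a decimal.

Δu = 1.
Sum = 1·[0.5 + 1.75 + 3.5 + 5.75] = 11.5.

11.5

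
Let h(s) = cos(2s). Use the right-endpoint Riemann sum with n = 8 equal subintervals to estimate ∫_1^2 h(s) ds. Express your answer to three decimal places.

-0.844

Δs = (2 − 1)/8 = 0.125.
Right endpoints: 1.125, 1.25, 1.375, 1.5, 1.625, 1.75, 1.875, 2.
h(1.125) ≈ -0.628, h(1.25) ≈ -0.801, h(1.375) ≈ -0.924, h(1.5) ≈ -0.990, h(1.625) ≈ -0.994, h(1.75) ≈ -0.936, h(1.875) ≈ -0.821, h(2) ≈ -0.654.
Sum = Δs · [h(1.125) + h(1.25) + h(1.375) + ...].
Sum ≈ -0.844.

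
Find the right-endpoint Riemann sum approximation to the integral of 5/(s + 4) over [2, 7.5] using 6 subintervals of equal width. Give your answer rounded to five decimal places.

3.07733

Δs = (7.5 − 2)/6 = 11/12.
Right endpoints: 35/12, 23/6, 4.75, 17/3, 79/12, 7.5.
f(35/12) = 60/83, f(23/6) = 30/47, f(4.75) = 4/7, f(17/3) = 15/29, f(79/12) = 60/127, f(7.5) = 10/23.
Sum = Δs · [f(35/12) + f(23/6) + f(4.75) + ...].
Sum ≈ 3.07733.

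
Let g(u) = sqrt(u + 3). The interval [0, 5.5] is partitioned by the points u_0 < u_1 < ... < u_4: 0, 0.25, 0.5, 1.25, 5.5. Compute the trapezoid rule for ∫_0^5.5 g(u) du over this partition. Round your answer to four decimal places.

12.9519

Subinterval widths: 0.25, 0.25, 0.75, 4.25.
g(0) ≈ 1.7321, g(0.25) ≈ 1.8028, g(0.5) ≈ 1.8708, g(1.25) ≈ 2.0616, g(5.5) ≈ 2.9155.
On each subinterval the trapezoid contributes (Δu_i/2)·[g(u_{i-1}) + g(u_i)].
Sum ≈ 12.9519.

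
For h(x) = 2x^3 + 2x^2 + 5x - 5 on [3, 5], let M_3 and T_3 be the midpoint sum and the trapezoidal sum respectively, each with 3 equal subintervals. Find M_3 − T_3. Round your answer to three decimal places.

M_3 ≈ 365.40741.
T_3 ≈ 371.18519.
M_3 − T_3 ≈ -5.778.

-5.778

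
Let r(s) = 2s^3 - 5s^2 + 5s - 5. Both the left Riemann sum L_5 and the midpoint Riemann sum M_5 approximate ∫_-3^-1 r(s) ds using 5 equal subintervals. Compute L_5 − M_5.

-21.76

L_5 = -134.64.
M_5 = -112.88.
L_5 − M_5 = -21.76.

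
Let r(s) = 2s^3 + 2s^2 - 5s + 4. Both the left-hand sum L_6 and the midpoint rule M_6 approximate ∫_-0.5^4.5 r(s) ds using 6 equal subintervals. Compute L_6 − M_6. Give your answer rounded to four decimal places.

-70.1389

L_6 ≈ 161.643519.
M_6 ≈ 231.782407.
L_6 − M_6 ≈ -70.1389.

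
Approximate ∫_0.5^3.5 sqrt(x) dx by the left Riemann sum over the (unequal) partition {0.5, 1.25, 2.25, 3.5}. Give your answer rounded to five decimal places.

3.52336

Subinterval widths: 0.75, 1, 1.25.
Left endpoints: 0.5, 1.25, 2.25.
f(0.5) ≈ 0.70711, f(1.25) ≈ 1.11803, f(2.25) ≈ 1.50000.
Sum = Σ Δx_i · f(x_i).
Sum ≈ 3.52336.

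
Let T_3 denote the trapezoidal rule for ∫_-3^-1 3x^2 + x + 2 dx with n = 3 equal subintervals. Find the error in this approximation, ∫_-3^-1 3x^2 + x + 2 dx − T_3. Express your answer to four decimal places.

Exact integral: ∫_-3^-1 f(x) dx = 26.
T_3 ≈ 26.444444.
Error ≈ 26 − 26.444444 ≈ -0.4444.

-0.4444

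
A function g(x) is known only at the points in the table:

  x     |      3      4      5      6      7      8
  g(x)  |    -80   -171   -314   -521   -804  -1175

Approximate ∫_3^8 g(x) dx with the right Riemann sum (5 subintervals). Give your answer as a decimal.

-2985

Δx = 1.
Sum = 1·[(-171) + (-314) + (-521) + (-804) + (-1175)] = -2985.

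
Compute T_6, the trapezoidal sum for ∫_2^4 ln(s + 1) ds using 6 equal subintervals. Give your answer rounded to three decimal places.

2.750

Δs = (4 − 2)/6 = 1/3.
f(2) ≈ 1.099, f(7/3) ≈ 1.204, f(8/3) ≈ 1.299, f(3) ≈ 1.386, f(10/3) ≈ 1.466, f(11/3) ≈ 1.540, f(4) ≈ 1.609.
T_6 = (Δs/2)·[f(s_0) + 2f(s_1) + ... + 2f(s_{5}) + f(s_6)].
Sum ≈ 2.750.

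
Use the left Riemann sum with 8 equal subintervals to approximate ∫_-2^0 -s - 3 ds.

Δs = (0 − (-2))/8 = 0.25.
Left endpoints: -2, -1.75, -1.5, -1.25, -1, -0.75, -0.5, -0.25.
f(-2) = -1, f(-1.75) = -1.25, f(-1.5) = -1.5, f(-1.25) = -1.75, f(-1) = -2, f(-0.75) = -2.25, f(-0.5) = -2.5, f(-0.25) = -2.75.
Sum = Δs · [f(-2) + f(-1.75) + f(-1.5) + ...].
Sum = -3.75.

-3.75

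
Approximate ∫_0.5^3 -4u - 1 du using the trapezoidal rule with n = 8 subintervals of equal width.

Δu = (3 − 0.5)/8 = 0.3125.
f(0.5) = -3, f(0.8125) = -4.25, f(1.125) = -5.5, f(1.4375) = -6.75, f(1.75) = -8, f(2.0625) = -9.25, f(2.375) = -10.5, f(2.6875) = -11.75, f(3) = -13.
T_8 = (Δu/2)·[f(u_0) + 2f(u_1) + ... + 2f(u_{7}) + f(u_8)].
Sum = -20.

-20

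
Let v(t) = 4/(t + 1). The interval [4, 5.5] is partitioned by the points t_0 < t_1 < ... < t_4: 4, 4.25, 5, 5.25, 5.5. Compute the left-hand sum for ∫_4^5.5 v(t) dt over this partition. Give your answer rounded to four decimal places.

Subinterval widths: 0.25, 0.75, 0.25, 0.25.
Left endpoints: 4, 4.25, 5, 5.25.
v(4) = 0.8, v(4.25) = 16/21, v(5) = 2/3, v(5.25) = 0.64.
Sum = Σ Δt_i · v(t_i).
Sum ≈ 1.0981.

1.0981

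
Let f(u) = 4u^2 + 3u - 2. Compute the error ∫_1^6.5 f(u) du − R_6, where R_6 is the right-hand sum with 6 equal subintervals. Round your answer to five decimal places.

Exact integral: ∫_1^6.5 f(u) du ≈ 415.7083333.
R_6 ≈ 501.9768519.
Error ≈ 415.7083333 − 501.9768519 ≈ -86.26852.

-86.26852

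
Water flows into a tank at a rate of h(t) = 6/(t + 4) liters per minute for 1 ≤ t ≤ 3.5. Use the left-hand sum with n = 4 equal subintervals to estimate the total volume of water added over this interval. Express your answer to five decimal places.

2.56212

Δt = (3.5 − 1)/4 = 0.625.
Left endpoints: 1, 1.625, 2.25, 2.875.
h(1) = 1.2, h(1.625) = 16/15, h(2.25) = 0.96, h(2.875) = 48/55.
Sum = Δt · [h(1) + h(1.625) + h(2.25) + h(2.875)].
Sum ≈ 2.56212.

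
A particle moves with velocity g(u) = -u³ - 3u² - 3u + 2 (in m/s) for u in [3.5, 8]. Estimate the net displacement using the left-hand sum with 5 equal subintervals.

Δu = (8 − 3.5)/5 = 0.9.
Left endpoints: 3.5, 4.4, 5.3, 6.2, 7.1.
g(3.5) = -88.125, g(4.4) = -154.464, g(5.3) = -247.047, g(6.2) = -370.248, g(7.1) = -528.441.
Sum = Δu · [g(3.5) + g(4.4) + g(5.3) + g(6.2) + g(7.1)].
Sum = -1249.4925.

-1249.4925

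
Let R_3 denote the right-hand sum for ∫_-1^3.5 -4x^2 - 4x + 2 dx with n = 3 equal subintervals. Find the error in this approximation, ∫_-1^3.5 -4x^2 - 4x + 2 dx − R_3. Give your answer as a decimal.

54

Exact integral: ∫_-1^3.5 f(x) dx = -72.
R_3 = -126.
Error = -72 − (-126) = 54.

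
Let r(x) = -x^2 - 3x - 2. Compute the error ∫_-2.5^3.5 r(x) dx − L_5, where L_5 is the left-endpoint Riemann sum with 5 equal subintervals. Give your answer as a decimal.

-12.96

Exact integral: ∫_-2.5^3.5 r(x) dx = -40.5.
L_5 = -27.54.
Error = -40.5 − (-27.54) = -12.96.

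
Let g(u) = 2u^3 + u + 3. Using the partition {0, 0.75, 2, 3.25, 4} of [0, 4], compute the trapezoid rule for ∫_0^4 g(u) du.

157.5

Subinterval widths: 0.75, 1.25, 1.25, 0.75.
g(0) = 3, g(0.75) = 4.59375, g(2) = 21, g(3.25) = 74.90625, g(4) = 135.
On each subinterval the trapezoid contributes (Δu_i/2)·[g(u_{i-1}) + g(u_i)].
Sum = 157.5.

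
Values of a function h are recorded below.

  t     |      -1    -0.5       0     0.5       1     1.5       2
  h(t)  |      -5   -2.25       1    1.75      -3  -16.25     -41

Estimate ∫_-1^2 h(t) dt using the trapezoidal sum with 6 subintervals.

Δt = 0.5.
T_6 = (0.5/2)·[(-5) + 2·(-2.25) + 2·1 + 2·1.75 + 2·(-3) + 2·(-16.25) + (-41)] = -20.875.

-20.875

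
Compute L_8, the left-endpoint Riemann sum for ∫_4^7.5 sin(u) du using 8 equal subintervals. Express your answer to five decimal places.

Δu = (7.5 − 4)/8 = 0.4375.
Left endpoints: 4, 4.4375, 4.875, 5.3125, 5.75, 6.1875, 6.625, 7.0625.
f(4) ≈ -0.75680, f(4.4375) ≈ -0.96246, f(4.875) ≈ -0.98681, f(5.3125) ≈ -0.82527, f(5.75) ≈ -0.50828, f(6.1875) ≈ -0.09554, f(6.625) ≈ 0.33520, f(7.0625) ≈ 0.70279.
Sum = Δu · [f(4) + f(4.4375) + f(4.875) + ...].
Sum ≈ -1.35501.

-1.35501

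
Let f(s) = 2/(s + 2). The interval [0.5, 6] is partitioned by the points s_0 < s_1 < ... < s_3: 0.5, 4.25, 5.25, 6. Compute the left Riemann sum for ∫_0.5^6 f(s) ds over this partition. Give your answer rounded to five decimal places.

3.52690

Subinterval widths: 3.75, 1, 0.75.
Left endpoints: 0.5, 4.25, 5.25.
f(0.5) = 0.8, f(4.25) = 0.32, f(5.25) = 8/29.
Sum = Σ Δs_i · f(s_i).
Sum ≈ 3.52690.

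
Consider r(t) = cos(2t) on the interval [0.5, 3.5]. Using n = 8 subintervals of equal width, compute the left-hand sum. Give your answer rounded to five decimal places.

-0.12793

Δt = (3.5 − 0.5)/8 = 0.375.
Left endpoints: 0.5, 0.875, 1.25, 1.625, 2, 2.375, 2.75, 3.125.
r(0.5) ≈ 0.54030, r(0.875) ≈ -0.17825, r(1.25) ≈ -0.80114, r(1.625) ≈ -0.99413, r(2) ≈ -0.65364, r(2.375) ≈ 0.03760, r(2.75) ≈ 0.70867, r(3.125) ≈ 0.99945.
Sum = Δt · [r(0.5) + r(0.875) + r(1.25) + ...].
Sum ≈ -0.12793.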